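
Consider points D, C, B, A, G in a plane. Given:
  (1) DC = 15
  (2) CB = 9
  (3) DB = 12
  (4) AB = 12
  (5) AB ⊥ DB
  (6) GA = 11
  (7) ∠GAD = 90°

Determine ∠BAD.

Step 1: By the law of cosines on triangle ABD: AD² = 12² + 12² − 2·12·12·cos(90°) = 288, so AD = 12·√2.
Step 2: By the inverse law of cosines on triangle BAD: cos(∠BAD) = (12² + (12·√2)² − 12²) / (2·12·12·√2) = 288/407.29 = 0.7071, so ∠BAD = 45°.

Therefore, the measure of angle ∠BAD = 45°.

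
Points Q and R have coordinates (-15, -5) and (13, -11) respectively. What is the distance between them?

d = sqrt((28)^2 + (-6)^2) = sqrt(820) = 2*sqrt(205)

2*sqrt(205)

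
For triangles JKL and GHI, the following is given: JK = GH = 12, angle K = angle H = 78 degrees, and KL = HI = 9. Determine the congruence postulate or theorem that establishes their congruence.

The given information matches SAS: Two pairs of corresponding sides and the included angle are equal (Side-Angle-Side).

SAS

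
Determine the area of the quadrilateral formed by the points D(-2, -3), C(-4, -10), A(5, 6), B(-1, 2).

The Shoelace formula works by pairing each vertex with the next (cycling back to the first).
For each pair, compute x_i*y_(i+1) - x_(i+1)*y_i:
  (-2*-10 - -4*-3) = 8
  (-4*6 - 5*-10) = 26
  (5*2 - -1*6) = 16
  (-1*-3 - -2*2) = 7
Taking half the absolute value of the total: Area = (1/2)(57) = 57/2.

57/2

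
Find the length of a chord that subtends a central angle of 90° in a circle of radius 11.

Drop a perpendicular from the center to the chord, bisecting both the chord and the central angle.
Each half-chord = r sin(θ/2) = 11 sin(45°).
The full chord = 2 × 11 × sin(45°) = 11*sqrt(2).

11*sqrt(2)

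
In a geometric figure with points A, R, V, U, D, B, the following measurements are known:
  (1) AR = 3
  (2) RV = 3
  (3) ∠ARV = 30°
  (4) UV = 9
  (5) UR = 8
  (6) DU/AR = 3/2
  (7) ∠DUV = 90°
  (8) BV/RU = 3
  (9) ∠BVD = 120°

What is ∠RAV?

Step 1: By the law of cosines on triangle ARV: AV² = 3² + 3² − 2·3·3·cos(30°) = 2.41, so AV ≈ 1.55.
Step 2: By the inverse law of cosines on triangle RAV: cos(∠RAV) = (3² + 1.55² − 3²) / (2·3·1.55) = 2.41/9.32 = 0.2588, so ∠RAV = 75°.

Therefore, the measure of angle ∠RAV = 75°.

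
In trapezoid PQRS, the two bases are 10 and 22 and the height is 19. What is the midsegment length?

The midsegment of a trapezoid = (base1 + base2) / 2
midsegment = (10 + 22) / 2
midsegment = 32 / 2
midsegment = 16

16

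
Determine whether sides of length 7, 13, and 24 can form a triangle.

The longest side is 24. The other two sides sum to 7 + 13 = 20.
Since 20 ≤ 24, the two shorter sides cannot reach around to close the triangle.

No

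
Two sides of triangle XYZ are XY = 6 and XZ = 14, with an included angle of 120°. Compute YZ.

Law of cosines: YZ^2 = 6^2 + 14^2 - 2(6)(14)cos(120°) = 316, so YZ = 2*sqrt(79).

2*sqrt(79)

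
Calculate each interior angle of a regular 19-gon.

Each interior angle of a regular n-gon is (n - 2) * 180 / n.
For n = 19: (19 - 2) * 180 / 19 = 3060/19 = 3060/19 degrees.

3060/19 degrees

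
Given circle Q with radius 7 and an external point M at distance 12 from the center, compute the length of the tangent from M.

The tangent, radius, and line from the external point to the center form a right triangle.
The right angle is where the tangent meets the radius.
By the Pythagorean theorem: tangent² + 7² = 12²
tangent² = 144 - 49 = 95
tangent = sqrt(95)

sqrt(95)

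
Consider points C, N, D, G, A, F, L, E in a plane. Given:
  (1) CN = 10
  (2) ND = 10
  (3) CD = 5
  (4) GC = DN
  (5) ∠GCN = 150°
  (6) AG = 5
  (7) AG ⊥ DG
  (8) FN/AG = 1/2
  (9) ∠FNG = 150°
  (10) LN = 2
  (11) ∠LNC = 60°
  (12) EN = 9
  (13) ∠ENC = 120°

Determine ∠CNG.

From the given relations: GC = DN = 10.
Step 1: By the law of cosines on triangle NCG: NG² = 10² + 10² − 2·10·10·cos(150°) = 373.21, so NG ≈ 19.32.
Step 2: By the inverse law of cosines on triangle CNG: cos(∠CNG) = (10² + 19.32² − 10²) / (2·10·19.32) = 373.21/386.37 = 0.9659, so ∠CNG = 15°.

Therefore, the measure of angle ∠CNG = 15°.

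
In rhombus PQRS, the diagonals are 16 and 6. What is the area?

The diagonals of a rhombus divide it into four right triangles.
Each triangle has legs 16/ 2 = 8 and 6/2 = 3, so each has area (1/2)*8*3 = 12.
Four such triangles give total area = (d1 * d2) / 2 = 48.

48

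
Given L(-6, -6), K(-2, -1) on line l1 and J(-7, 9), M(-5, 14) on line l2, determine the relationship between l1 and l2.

Slope of line 1: m1 = (-1 - -6)/(-2 - -6) = 5/4 = 5/4
Slope of line 2: m2 = (14 - 9)/(-5 - -7) = 5/2 = 5/2
m1 != m2 (5/4 != 5/2), so not parallel.
m1 * m2 = (5/4) * (5/2) = 25/8 != -1, so not perpendicular.
The lines are neither parallel nor perpendicular.

Neither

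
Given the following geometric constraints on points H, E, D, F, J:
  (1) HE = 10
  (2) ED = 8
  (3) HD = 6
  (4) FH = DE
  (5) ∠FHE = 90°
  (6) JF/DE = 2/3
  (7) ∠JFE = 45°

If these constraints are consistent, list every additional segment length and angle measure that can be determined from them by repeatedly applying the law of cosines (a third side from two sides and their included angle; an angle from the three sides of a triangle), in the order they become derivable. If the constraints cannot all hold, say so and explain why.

The constraints are consistent. Derivable facts, in order:
After 1 step:
- EF = 2·√41
- ∠DEH = 36.87°
- ∠DHE = 53.13°
- ∠EDH = 90°
After 2 steps:
- EJ ≈ 9.79
- ∠EFH = 51.34°
- ∠FEH = 38.66°
After 3 steps:
- ∠EJF = 112.34°
- ∠FEJ = 22.66°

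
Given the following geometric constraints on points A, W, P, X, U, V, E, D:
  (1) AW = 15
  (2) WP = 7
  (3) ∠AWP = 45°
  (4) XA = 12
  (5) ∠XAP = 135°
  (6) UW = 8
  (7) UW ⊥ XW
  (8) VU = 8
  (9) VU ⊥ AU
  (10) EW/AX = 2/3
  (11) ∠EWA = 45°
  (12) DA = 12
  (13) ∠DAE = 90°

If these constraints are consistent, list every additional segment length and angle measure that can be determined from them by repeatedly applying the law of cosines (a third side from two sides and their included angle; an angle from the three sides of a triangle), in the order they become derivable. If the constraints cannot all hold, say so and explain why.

The constraints are consistent. Derivable facts, in order:
After 1 step:
- AE ≈ 10.92
- AP ≈ 11.2
After 2 steps:
- ED ≈ 16.23
- PX ≈ 21.44
- ∠AEW = 103.81°
- ∠APW = 108.78°
- ∠EAW = 31.19°
- ∠PAW = 26.22°
After 3 steps:
- ∠ADE = 42.31°
- ∠AED = 47.69°
- ∠APX = 23.32°
- ∠AXP = 21.68°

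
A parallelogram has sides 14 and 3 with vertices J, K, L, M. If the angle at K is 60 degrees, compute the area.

The area of a parallelogram equals the product of two adjacent sides times the sine of the included angle.
This is because the height equals 3 * sin(60°) = 3*sqrt(3)/2.
Area = 14 * 3*sqrt(3)/2 = 21*sqrt(3)

21*sqrt(3)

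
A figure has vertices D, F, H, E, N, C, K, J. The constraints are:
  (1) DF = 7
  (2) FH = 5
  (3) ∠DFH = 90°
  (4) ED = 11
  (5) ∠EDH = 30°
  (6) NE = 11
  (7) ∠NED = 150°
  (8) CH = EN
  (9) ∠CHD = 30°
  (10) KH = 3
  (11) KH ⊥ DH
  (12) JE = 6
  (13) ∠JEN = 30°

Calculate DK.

Step 1: By the law of cosines on triangle DFH: DH² = 7² + 5² − 2·7·5·cos(90°) = 74, so DH = √74.
Step 2: By the law of cosines on triangle DHK: DK² = √74² + 3² − 2·√74·3·cos(90°) = 83, so DK = √83.

Therefore, the length of DK = √83.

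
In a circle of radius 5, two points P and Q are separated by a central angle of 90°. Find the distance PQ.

Drop a perpendicular from the center to the chord, bisecting both the chord and the central angle.
Each half-chord = r sin(θ/2) = 5 sin(45°).
The full chord = 2 × 5 × sin(45°) = 5*sqrt(2).

5*sqrt(2)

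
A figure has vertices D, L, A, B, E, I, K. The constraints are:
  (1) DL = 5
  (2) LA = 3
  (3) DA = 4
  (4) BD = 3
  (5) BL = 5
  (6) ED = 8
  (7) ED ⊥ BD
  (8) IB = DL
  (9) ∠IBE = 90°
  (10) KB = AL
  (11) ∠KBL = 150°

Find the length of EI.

From the given relations: IB = DL = 5.
Step 1: By the law of cosines on triangle BDE: BE² = 3² + 8² − 2·3·8·cos(90°) = 73, so BE = √73.
Step 2: By the law of cosines on triangle EBI: EI² = √73² + 5² − 2·√73·5·cos(90°) = 98, so EI = 7·√2.

Therefore, the length of EI = 7·√2.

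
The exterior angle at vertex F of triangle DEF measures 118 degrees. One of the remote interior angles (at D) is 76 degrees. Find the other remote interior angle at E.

The exterior angle theorem states that an exterior angle equals the sum of the two non-adjacent interior angles.
So 118 = 76 + angle E, which gives angle E = 118 - 76 = 42 degrees.

42 degrees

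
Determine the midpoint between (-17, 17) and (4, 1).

The midpoint is the point halfway along the segment.
Move half the horizontal distance: -17 + (4 - -17)/2 = -17 + 21/2 = -13/2
Move half the vertical distance: 17 + (1 - 17)/2 = 17 + -16/2 = 9
Midpoint = (-13/2, 9)

(-13/2, 9)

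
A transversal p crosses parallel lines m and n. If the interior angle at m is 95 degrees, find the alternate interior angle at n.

Alternate interior angles formed by parallel lines and a transversal are equal.
The given angle is 95 degrees.
The alternate interior angle = 95 degrees.

95 degrees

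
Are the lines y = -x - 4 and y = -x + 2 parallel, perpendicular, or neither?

Slope of line 1: m1 = -1
Slope of line 2: m2 = -1
Two lines are parallel if and only if they have equal slopes (or both are vertical).
Here m1 = m2 = -1, confirming the lines are parallel.

Parallel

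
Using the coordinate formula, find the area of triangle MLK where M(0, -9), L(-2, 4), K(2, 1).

The Shoelace formula computes the area from vertex coordinates by summing cross products.
For vertices (0,-9), (-2,4), (2,1):
Signed sum = 0*4 - -2*-9 + -2*1 - 2*4 + 2*-9 - 0*1
= -18 + -10 + -18 = -46
Area = (1/2)|-46| = 23.

23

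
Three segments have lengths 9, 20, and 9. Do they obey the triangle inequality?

Check the triangle inequality: 9 + 9 = 18 ≤ 20.
Since the sum of two sides does not exceed the third, no triangle can be formed.

No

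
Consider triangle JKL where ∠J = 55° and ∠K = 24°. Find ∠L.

By the triangle angle sum property, the three interior angles of any triangle add up to 180°.
We know angle J = 55° and angle K = 24°, so their sum is 79°.
Therefore angle L = 180° - 79° = 101°.

101 degrees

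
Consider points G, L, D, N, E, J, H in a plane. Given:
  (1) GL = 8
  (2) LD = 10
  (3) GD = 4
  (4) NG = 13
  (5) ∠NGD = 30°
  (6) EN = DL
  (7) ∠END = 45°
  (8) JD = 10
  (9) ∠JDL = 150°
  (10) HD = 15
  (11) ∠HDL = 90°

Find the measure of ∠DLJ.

Step 1: By the law of cosines on triangle LDJ: LJ² = 10² + 10² − 2·10·10·cos(150°) = 373.21, so LJ ≈ 19.32.
Step 2: By the inverse law of cosines on triangle DLJ: cos(∠DLJ) = (10² + 19.32² − 10²) / (2·10·19.32) = 373.21/386.37 = 0.9659, so ∠DLJ = 15°.

Therefore, the measure of angle ∠DLJ = 15°.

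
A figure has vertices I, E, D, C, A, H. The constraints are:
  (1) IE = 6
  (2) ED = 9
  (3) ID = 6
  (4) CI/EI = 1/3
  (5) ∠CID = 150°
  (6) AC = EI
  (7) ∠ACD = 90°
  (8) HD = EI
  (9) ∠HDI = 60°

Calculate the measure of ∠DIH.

From the given relations: HD = EI = 6.
Step 1: By the law of cosines on triangle IDH: IH² = 6² + 6² − 2·6·6·cos(60°) = 36, so IH = 6.
Step 2: By the inverse law of cosines on triangle DIH: cos(∠DIH) = (6² + 6² − 6²) / (2·6·6) = 36/72 = 0.5, so ∠DIH = 60°.

Therefore, the measure of angle ∠DIH = 60°.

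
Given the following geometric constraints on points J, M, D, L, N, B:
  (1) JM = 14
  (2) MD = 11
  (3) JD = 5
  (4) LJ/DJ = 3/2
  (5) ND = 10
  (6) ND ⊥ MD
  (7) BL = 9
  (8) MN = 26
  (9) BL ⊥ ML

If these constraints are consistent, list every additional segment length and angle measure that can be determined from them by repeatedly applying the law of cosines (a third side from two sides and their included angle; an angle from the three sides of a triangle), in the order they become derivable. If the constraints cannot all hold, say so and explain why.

These constraints are not satisfiable: by the triangle inequality in triangle DMN, (2) MD = 11 and (5) ND = 10 force MN ≤ 11 + 10 = 21, but (8) says MN = 26. No planar figure meets all of them, so nothing further can be derived.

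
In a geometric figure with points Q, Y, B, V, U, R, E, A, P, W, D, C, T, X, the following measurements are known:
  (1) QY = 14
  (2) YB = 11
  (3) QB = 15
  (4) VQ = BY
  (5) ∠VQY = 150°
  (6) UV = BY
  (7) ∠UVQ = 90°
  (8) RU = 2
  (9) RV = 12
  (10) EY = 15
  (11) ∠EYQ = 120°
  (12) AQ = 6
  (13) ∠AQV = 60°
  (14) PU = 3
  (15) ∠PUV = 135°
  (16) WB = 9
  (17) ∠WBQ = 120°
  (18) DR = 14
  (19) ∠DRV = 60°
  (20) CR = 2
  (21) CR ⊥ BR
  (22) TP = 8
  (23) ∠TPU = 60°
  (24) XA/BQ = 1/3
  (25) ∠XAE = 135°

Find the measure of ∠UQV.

From the given relations: VQ = BY = 11; UV = BY = 11.
Step 1: By the law of cosines on triangle QVU: QU² = 11² + 11² − 2·11·11·cos(90°) = 242, so QU = 11·√2.
Step 2: By the inverse law of cosines on triangle UQV: cos(∠UQV) = ((11·√2)² + 11² − 11²) / (2·11·√2·11) = 242/342.24 = 0.7071, so ∠UQV = 45°.

Therefore, the measure of angle ∠UQV = 45°.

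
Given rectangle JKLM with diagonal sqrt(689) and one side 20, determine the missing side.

The diagonal of a rectangle forms a right triangle with the two sides.
Rearranging the Pythagorean theorem: missing side = sqrt(d^2 - known^2).
= sqrt(689 - 400) = sqrt(289) = 17.

17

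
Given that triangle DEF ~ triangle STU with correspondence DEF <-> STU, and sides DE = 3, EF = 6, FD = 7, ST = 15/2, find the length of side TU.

k = 15/2/3 = 5/2. TU = 5/2 * 6 = 15.

15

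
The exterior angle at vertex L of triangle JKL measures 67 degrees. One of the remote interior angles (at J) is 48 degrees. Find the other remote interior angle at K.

By the exterior angle theorem: exterior angle = sum of remote interior angles.
67 = 48 + angle K
angle K = 67 - 48 = 19 degrees

19 degrees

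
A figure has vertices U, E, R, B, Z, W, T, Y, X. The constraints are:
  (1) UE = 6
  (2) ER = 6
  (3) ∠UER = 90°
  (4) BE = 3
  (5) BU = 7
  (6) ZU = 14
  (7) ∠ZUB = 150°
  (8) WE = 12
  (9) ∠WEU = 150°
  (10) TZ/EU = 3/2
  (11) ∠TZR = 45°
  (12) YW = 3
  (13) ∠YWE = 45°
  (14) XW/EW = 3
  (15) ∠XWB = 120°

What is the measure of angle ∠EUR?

Step 1: By the law of cosines on triangle UER: UR² = 6² + 6² − 2·6·6·cos(90°) = 72, so UR = 6·√2.
Step 2: By the inverse law of cosines on triangle EUR: cos(∠EUR) = (6² + (6·√2)² − 6²) / (2·6·6·√2) = 72/101.82 = 0.7071, so ∠EUR = 45°.

Therefore, the measure of angle ∠EUR = 45°.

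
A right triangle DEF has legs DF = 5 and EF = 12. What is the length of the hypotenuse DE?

In a right triangle, the square of the hypotenuse equals the sum of the squares of the two legs.
The legs are 5 and 12, so the hypotenuse = sqrt(25 + 144) = sqrt(169) = 13.

13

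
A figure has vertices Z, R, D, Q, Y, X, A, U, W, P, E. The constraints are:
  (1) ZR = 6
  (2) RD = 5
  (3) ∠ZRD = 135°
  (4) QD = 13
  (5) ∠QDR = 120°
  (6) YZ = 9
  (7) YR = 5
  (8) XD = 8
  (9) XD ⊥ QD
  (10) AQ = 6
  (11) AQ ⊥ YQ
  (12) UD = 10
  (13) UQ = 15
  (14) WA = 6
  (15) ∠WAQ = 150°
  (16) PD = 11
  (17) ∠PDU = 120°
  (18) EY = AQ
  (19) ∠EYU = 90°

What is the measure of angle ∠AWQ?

Step 1: By the law of cosines on triangle WAQ: WQ² = 6² + 6² − 2·6·6·cos(150°) = 134.35, so WQ ≈ 11.59.
Step 2: By the inverse law of cosines on triangle AWQ: cos(∠AWQ) = (6² + 11.59² − 6²) / (2·6·11.59) = 134.35/139.09 = 0.9659, so ∠AWQ = 15°.

Therefore, the measure of angle ∠AWQ = 15°.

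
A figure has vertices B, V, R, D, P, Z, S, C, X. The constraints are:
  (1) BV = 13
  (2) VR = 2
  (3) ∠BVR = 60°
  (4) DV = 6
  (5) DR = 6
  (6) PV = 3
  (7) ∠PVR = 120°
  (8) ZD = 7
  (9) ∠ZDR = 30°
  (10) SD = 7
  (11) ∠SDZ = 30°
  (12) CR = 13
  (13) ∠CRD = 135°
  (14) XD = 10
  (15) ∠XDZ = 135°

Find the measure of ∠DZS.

Step 1: By the law of cosines on triangle ZDS: ZS² = 7² + 7² − 2·7·7·cos(30°) = 13.13, so ZS ≈ 3.62.
Step 2: By the inverse law of cosines on triangle DZS: cos(∠DZS) = (7² + 3.62² − 7²) / (2·7·3.62) = 13.13/50.73 = 0.2588, so ∠DZS = 75°.

Therefore, the measure of angle ∠DZS = 75°.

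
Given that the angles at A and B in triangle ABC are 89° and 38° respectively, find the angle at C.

Let angle C = x. Then 89 + 38 + x = 180.
x = 180 - 127 = 53 degrees.

53 degrees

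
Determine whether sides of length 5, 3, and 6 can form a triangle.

Check all three triangle inequalities:
5 + 3 = 8 > 6 ✓
5 + 6 = 11 > 3 ✓
3 + 6 = 9 > 5 ✓
All conditions hold, so these sides form a valid triangle.

Yes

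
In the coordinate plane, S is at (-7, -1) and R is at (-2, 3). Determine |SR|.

The horizontal distance is |-2 - -7| = 5 and the vertical distance is |3 - -1| = 4.
By the Pythagorean theorem, d = sqrt(5^2 + 4^2) = sqrt(41).

sqrt(41)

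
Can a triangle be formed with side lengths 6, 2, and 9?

Check the triangle inequality: 6 + 2 = 8 ≤ 9.
Since the sum of two sides does not exceed the third, no triangle can be formed.

No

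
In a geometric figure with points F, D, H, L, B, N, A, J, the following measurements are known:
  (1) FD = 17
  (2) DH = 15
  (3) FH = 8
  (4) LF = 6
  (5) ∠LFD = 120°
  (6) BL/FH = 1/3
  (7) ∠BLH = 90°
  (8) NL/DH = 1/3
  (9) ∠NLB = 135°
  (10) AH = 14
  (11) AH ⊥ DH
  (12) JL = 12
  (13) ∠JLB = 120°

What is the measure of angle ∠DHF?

Step 1: By the inverse law of cosines on triangle DHF: cos(∠DHF) = (15² + 8² − 17²) / (2·15·8) = 0/240 = 0, so ∠DHF = 90°.

Therefore, the measure of angle ∠DHF = 90°.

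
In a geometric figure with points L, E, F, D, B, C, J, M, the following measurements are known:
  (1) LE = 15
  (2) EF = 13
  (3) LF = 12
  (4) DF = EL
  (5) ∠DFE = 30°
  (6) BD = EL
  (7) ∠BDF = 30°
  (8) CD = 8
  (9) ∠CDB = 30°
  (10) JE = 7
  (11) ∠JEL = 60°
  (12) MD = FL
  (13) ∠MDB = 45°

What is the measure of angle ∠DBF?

From the given relations: BD = EL = 15; DF = EL = 15.
Step 1: By the law of cosines on triangle BDF: BF² = 15² + 15² − 2·15·15·cos(30°) = 60.29, so BF ≈ 7.76.
Step 2: By the inverse law of cosines on triangle DBF: cos(∠DBF) = (15² + 7.76² − 15²) / (2·15·7.76) = 60.29/232.94 = 0.2588, so ∠DBF = 75°.

Therefore, the measure of angle ∠DBF = 75°.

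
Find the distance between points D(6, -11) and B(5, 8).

d = sqrt((-1)^2 + (19)^2) = sqrt(362)

sqrt(362)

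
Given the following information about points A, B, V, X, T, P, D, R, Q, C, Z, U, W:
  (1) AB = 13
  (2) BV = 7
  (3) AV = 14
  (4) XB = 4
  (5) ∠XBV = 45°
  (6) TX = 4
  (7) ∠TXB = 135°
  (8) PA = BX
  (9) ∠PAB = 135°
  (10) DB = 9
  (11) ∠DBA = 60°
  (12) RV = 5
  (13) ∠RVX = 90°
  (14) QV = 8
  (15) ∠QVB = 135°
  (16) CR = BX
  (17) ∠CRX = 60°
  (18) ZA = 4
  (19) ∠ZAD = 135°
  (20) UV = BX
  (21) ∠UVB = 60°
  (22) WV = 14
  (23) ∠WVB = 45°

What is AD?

Step 1: By the law of cosines on triangle ABD: AD² = 13² + 9² − 2·13·9·cos(60°) = 133, so AD = √133.

Therefore, the length of AD = √133.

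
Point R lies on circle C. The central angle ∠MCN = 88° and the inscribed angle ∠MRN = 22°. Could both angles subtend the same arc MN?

By the inscribed angle theorem, the inscribed angle for a central angle of 88° should be 88° / 2 = 44°.
The given inscribed angle is 22°, which does not equal 44°.
Therefore, no, they do not correspond to the same arc.

No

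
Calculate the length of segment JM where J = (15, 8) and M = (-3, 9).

d = sqrt((-3 - 15)^2 + (9 - 8)^2)
d = sqrt(-18^2 + 1^2)
d = sqrt(324 + 1)
d = sqrt(325) = 5*sqrt(13)

5*sqrt(13)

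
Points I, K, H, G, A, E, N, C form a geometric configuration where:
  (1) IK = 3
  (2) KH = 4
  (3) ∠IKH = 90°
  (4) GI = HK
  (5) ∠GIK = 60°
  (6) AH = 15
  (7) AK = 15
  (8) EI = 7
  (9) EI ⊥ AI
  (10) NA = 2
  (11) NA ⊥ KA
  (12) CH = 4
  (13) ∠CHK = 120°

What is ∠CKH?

Step 1: By the law of cosines on triangle KHC: KC² = 4² + 4² − 2·4·4·cos(120°) = 48, so KC = 4·√3.
Step 2: By the inverse law of cosines on triangle CKH: cos(∠CKH) = ((4·√3)² + 4² − 4²) / (2·4·√3·4) = 48/55.43 = 0.866, so ∠CKH = 30°.

Therefore, the measure of angle ∠CKH = 30°.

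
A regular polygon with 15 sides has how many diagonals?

Each of the 15 vertices connects to 12 non-adjacent vertices via diagonals.
Total connections = 15 × 12 = 180, but each diagonal is counted twice.
Number of diagonals = 180 / 2 = 90.

90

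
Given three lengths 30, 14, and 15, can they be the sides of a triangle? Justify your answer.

Check the triangle inequality: 14 + 15 = 29 ≤ 30.
Since the sum of two sides does not exceed the third, no triangle can be formed.

No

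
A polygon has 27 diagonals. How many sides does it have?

Using d = n(n - 3)/2, we solve 27 = n(n - 3)/2.
So n(n - 3) = 54.
Testing n = 9: 9 * 6 = 54 = 54. Correct.
The polygon has 9 sides.

9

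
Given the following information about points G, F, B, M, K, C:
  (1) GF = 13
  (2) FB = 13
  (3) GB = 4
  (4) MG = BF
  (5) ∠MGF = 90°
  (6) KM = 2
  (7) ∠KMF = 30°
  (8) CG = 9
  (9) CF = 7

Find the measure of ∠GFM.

From the given relations: MG = BF = 13.
Step 1: By the law of cosines on triangle FGM: FM² = 13² + 13² − 2·13·13·cos(90°) = 338, so FM = 13·√2.
Step 2: By the inverse law of cosines on triangle GFM: cos(∠GFM) = (13² + (13·√2)² − 13²) / (2·13·13·√2) = 338/478 = 0.7071, so ∠GFM = 45°.

Therefore, the measure of angle ∠GFM = 45°.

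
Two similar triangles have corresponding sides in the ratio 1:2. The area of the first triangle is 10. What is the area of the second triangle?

Area ratio = (1/2)^2 = 1/4. Area of the second triangle = 10 * 4/1 = 40.

40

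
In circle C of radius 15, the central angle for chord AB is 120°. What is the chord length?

Chord = 2(15) sin(60°) = 15*sqrt(3)

15*sqrt(3)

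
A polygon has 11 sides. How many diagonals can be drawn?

Total line segments between 11 vertices = C(11,2) = 55.
Subtract the 11 sides: 55 - 11 = 44 diagonals.

44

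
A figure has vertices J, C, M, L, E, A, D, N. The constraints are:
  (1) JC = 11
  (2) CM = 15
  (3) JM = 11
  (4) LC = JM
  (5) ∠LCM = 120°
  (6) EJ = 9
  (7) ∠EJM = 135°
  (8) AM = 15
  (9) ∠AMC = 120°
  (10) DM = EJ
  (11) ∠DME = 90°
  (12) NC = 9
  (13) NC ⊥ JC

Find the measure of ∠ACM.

Step 1: By the law of cosines on triangle CMA: CA² = 15² + 15² − 2·15·15·cos(120°) = 675, so CA = 15·√3.
Step 2: By the inverse law of cosines on triangle ACM: cos(∠ACM) = ((15·√3)² + 15² − 15²) / (2·15·√3·15) = 675/779.42 = 0.866, so ∠ACM = 30°.

Therefore, the measure of angle ∠ACM = 30°.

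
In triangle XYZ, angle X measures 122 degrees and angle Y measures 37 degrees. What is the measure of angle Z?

angle Z = 180 - 122 - 37 = 21 degrees.

21 degrees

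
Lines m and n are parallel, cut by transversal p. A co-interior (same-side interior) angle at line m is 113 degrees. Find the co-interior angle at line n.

Co-interior (same-side interior) angles are between the parallel lines on the same side of the transversal.
Unlike corresponding or alternate interior angles, they are supplementary rather than equal.
So the angle = 180 - 113 = 67 degrees.

67 degrees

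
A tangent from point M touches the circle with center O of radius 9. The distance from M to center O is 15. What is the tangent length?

tangent = √(d² - r²) = √(15² - 9²) = √(225 - 81) = √144 = 12

12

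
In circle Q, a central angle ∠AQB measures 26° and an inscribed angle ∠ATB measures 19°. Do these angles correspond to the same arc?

By the inscribed angle theorem, the inscribed angle for a central angle of 26° should be 26° / 2 = 13°.
The given inscribed angle is 19°, which does not equal 13°.
Therefore, no, they do not correspond to the same arc.

No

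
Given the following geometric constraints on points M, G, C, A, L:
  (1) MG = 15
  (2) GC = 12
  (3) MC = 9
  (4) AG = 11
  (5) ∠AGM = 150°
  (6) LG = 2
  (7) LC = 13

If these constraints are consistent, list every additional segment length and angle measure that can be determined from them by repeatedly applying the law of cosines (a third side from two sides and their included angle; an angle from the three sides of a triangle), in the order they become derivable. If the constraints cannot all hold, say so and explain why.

The constraints are consistent. Derivable facts, in order:
After 1 step:
- MA ≈ 25.14
- ∠CGL = 115.94°
- ∠CGM = 36.87°
- ∠CLG = 56.1°
- ∠CMG = 53.13°
- ∠GCL = 7.95°
- ∠GCM = 90°
After 2 steps:
- ∠AMG = 12.64°
- ∠GAM = 17.36°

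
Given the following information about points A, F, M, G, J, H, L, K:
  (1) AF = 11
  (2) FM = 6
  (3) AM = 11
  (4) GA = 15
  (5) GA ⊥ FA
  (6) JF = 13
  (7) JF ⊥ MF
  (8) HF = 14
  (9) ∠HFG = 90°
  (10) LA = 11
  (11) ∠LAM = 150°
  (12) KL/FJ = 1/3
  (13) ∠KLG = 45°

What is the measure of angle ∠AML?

Step 1: By the law of cosines on triangle MAL: ML² = 11² + 11² − 2·11·11·cos(150°) = 451.58, so ML ≈ 21.25.
Step 2: By the inverse law of cosines on triangle AML: cos(∠AML) = (11² + 21.25² − 11²) / (2·11·21.25) = 451.58/467.51 = 0.9659, so ∠AML = 15°.

Therefore, the measure of angle ∠AML = 15°.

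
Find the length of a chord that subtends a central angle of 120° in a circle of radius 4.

Drop a perpendicular from the center to the chord, bisecting both the chord and the central angle.
Each half-chord = r sin(θ/2) = 4 sin(60°).
The full chord = 2 × 4 × sin(60°) = 4*sqrt(3).

4*sqrt(3)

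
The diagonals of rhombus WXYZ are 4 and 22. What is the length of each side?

Half-diagonals are 2 and 11. side = sqrt(2^2 + 11^2) = sqrt(125) = 5*sqrt(5)

5*sqrt(5)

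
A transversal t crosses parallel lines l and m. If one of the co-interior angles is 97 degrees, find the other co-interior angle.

Co-interior angles (same-side interior) formed by parallel lines and a transversal are supplementary (sum to 180 degrees).
The given angle is 97 degrees.
The co-interior angle = 180 - 97 = 83 degrees.

83 degrees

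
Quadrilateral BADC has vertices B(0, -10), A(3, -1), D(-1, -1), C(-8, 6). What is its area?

The Shoelace formula works by pairing each vertex with the next (cycling back to the first).
For each pair, compute x_i*y_(i+1) - x_(i+1)*y_i:
  (0*-1 - 3*-10) = 30
  (3*-1 - -1*-1) = -4
  (-1*6 - -8*-1) = -14
  (-8*-10 - 0*6) = 80
Taking half the absolute value of the total: Area = (1/2)(92) = 46.

46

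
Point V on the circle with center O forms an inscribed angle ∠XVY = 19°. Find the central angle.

The inscribed angle theorem states that a central angle is always twice any inscribed angle that subtends the same arc.
Since the inscribed angle is 19°, the central angle = 2 × 19° = 38°.

38°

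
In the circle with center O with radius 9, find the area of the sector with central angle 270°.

Sector area = π(9²)(3/4) = 243*pi/4

243*pi/4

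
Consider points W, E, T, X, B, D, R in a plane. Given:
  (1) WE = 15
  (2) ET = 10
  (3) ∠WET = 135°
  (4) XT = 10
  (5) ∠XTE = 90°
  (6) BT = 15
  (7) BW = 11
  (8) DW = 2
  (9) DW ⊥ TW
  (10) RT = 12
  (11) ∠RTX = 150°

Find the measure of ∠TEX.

Step 1: By the law of cosines on triangle ETX: EX² = 10² + 10² − 2·10·10·cos(90°) = 200, so EX = 10·√2.
Step 2: By the inverse law of cosines on triangle TEX: cos(∠TEX) = (10² + (10·√2)² − 10²) / (2·10·10·√2) = 200/282.84 = 0.7071, so ∠TEX = 45°.

Therefore, the measure of angle ∠TEX = 45°.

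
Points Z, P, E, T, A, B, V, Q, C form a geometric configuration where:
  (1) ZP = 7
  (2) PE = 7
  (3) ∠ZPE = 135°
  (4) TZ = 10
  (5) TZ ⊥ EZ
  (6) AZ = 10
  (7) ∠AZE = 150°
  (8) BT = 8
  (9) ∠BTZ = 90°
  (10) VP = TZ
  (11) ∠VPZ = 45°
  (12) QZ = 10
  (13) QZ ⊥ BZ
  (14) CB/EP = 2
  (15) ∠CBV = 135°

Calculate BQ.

Step 1: By the law of cosines on triangle ZTB: ZB² = 10² + 8² − 2·10·8·cos(90°) = 164, so ZB = 2·√41.
Step 2: By the law of cosines on triangle BZQ: BQ² = (2·√41)² + 10² − 2·2·√41·10·cos(90°) = 264, so BQ = 2·√66.

Therefore, the length of BQ = 2·√66.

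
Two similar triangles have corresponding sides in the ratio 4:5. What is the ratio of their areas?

Area scales with the square of linear dimensions. If every length is multiplied by 4/5, then the area is multiplied by (4/5)^2 = 16/25.
The area ratio is 16:25.

16:25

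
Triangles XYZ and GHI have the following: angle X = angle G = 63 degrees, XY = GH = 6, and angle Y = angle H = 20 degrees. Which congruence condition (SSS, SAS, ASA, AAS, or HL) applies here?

Consider the given information: angle X = angle G = 63 degrees, XY = GH = 6, and angle Y = angle H = 20 degrees
This is not SSS or HL: SSS requires all three pairs of sides, but we don't have that. HL only applies to right triangles with matching hypotenuse and leg.
The correct criterion is ASA. Two pairs of corresponding angles and the included side are equal (Angle-Side-Angle).

ASA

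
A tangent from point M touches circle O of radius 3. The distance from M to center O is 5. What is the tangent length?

tangent = √(d² - r²) = √(5² - 3²) = √(25 - 9) = √16 = 4

4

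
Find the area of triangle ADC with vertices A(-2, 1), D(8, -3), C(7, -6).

Shoelace: Area = (1/2)|-2(-3--6) + 8(-6-1) + 7(1--3)| = (1/2)(34) = 17

17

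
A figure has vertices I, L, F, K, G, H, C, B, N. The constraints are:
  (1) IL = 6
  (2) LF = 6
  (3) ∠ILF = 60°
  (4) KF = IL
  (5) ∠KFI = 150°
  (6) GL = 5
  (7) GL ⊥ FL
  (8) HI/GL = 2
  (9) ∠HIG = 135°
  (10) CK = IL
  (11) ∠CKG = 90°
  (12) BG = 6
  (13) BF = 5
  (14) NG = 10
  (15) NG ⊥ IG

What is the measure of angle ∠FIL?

Step 1: By the law of cosines on triangle ILF: IF² = 6² + 6² − 2·6·6·cos(60°) = 36, so IF = 6.
Step 2: By the inverse law of cosines on triangle FIL: cos(∠FIL) = (6² + 6² − 6²) / (2·6·6) = 36/72 = 0.5, so ∠FIL = 60°.

Therefore, the measure of angle ∠FIL = 60°.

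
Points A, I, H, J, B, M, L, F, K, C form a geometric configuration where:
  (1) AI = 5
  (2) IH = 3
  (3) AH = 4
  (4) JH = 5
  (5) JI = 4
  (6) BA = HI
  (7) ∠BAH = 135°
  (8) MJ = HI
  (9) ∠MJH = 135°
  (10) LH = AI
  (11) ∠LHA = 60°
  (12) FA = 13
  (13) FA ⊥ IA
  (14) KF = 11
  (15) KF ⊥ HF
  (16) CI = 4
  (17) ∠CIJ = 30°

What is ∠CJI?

Step 1: By the law of cosines on triangle JIC: JC² = 4² + 4² − 2·4·4·cos(30°) = 4.29, so JC ≈ 2.07.
Step 2: By the inverse law of cosines on triangle CJI: cos(∠CJI) = (2.07² + 4² − 4²) / (2·2.07·4) = 4.29/16.56 = 0.2588, so ∠CJI = 75°.

Therefore, the measure of angle ∠CJI = 75°.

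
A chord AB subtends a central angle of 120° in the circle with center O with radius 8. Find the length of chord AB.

Chord = 2(8) sin(60°) = 8*sqrt(3)

8*sqrt(3)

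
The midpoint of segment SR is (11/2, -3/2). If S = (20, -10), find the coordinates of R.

Using the midpoint formula: M = ((x1 + x2)/2, (y1 + y2)/2)
We know M = (11/2, -3/2) and S = (20, -10)
For x: 11/2 = (20 + x2)/2, so x2 = 2*11/2 - 20 = -9
For y: -3/2 = (-10 + y2)/2, so y2 = 2*-3/2 - -10 = 7
R = (-9, 7)

(-9, 7)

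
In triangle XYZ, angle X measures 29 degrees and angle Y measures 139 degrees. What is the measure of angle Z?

By the triangle angle sum property, the three interior angles of any triangle add up to 180°.
We know angle X = 29° and angle Y = 139°, so their sum is 168°.
Therefore angle Z = 180° - 168° = 12°.

12 degrees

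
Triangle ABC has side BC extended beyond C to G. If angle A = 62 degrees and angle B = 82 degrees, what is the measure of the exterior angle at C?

Exterior angle = 62 + 82 = 144 degrees (exterior angle theorem).

144 degrees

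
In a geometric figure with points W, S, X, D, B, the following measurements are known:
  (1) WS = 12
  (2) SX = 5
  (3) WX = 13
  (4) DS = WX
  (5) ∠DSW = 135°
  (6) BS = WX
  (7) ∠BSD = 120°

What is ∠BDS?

From the given relations: DS = WX = 13; BS = WX = 13.
Step 1: By the law of cosines on triangle DSB: DB² = 13² + 13² − 2·13·13·cos(120°) = 507, so DB = 13·√3.
Step 2: By the inverse law of cosines on triangle BDS: cos(∠BDS) = ((13·√3)² + 13² − 13²) / (2·13·√3·13) = 507/585.43 = 0.866, so ∠BDS = 30°.

Therefore, the measure of angle ∠BDS = 30°.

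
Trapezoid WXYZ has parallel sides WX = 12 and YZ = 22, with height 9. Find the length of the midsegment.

midsegment = (12 + 22) / 2 = 34 / 2 = 17

17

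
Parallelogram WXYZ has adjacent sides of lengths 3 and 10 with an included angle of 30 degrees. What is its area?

The area of a parallelogram equals the product of two adjacent sides times the sine of the included angle.
This is because the height equals 10 * sin(30°) = 5.
Area = 3 * 5 = 15

15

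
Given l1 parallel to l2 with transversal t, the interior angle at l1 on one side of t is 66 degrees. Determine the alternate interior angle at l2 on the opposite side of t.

Alternate interior angles lie on opposite sides of the transversal, between the parallel lines.
By the alternate interior angle theorem, they are equal: 66 degrees.

66 degrees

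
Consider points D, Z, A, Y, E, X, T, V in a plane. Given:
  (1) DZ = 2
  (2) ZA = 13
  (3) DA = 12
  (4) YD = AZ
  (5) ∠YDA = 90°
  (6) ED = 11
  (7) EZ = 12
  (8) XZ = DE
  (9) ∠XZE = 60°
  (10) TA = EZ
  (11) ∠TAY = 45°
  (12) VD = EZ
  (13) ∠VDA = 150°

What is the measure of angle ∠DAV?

From the given relations: VD = EZ = 12.
Step 1: By the law of cosines on triangle ADV: AV² = 12² + 12² − 2·12·12·cos(150°) = 537.42, so AV ≈ 23.18.
Step 2: By the inverse law of cosines on triangle DAV: cos(∠DAV) = (12² + 23.18² − 12²) / (2·12·23.18) = 537.42/556.37 = 0.9659, so ∠DAV = 15°.

Therefore, the measure of angle ∠DAV = 15°.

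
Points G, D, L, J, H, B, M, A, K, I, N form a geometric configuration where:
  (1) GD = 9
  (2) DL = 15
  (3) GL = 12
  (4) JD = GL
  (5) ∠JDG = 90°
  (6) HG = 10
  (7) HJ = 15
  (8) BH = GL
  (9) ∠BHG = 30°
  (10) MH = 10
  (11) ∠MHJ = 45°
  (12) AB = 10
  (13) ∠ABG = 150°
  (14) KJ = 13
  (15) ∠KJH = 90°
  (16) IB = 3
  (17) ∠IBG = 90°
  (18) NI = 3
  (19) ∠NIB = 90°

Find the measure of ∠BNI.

Step 1: By the law of cosines on triangle NIB: NB² = 3² + 3² − 2·3·3·cos(90°) = 18, so NB = 3·√2.
Step 2: By the inverse law of cosines on triangle BNI: cos(∠BNI) = ((3·√2)² + 3² − 3²) / (2·3·√2·3) = 18/25.46 = 0.7071, so ∠BNI = 45°.

Therefore, the measure of angle ∠BNI = 45°.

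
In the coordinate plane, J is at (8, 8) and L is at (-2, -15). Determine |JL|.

d = sqrt((-10)^2 + (-23)^2) = sqrt(629)

sqrt(629)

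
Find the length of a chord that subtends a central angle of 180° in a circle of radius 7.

Chord = 2(7) sin(90°) = 14

14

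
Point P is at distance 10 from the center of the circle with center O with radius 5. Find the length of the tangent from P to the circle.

tangent = √(d² - r²) = √(10² - 5²) = √(100 - 25) = √75 = 5*sqrt(3)

5*sqrt(3)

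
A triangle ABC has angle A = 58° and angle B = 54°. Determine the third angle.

angle C = 180 - 58 - 54 = 68 degrees.

68 degrees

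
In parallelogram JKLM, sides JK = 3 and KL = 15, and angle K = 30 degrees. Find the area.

The area of a parallelogram equals the product of two adjacent sides times the sine of the included angle.
This is because the height equals 15 * sin(30°) = 15/2.
Area = 3 * 15/2 = 45/2

45/2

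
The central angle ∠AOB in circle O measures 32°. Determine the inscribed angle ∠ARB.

Inscribed angle = 32° / 2 = 16° (inscribed angle theorem).

16°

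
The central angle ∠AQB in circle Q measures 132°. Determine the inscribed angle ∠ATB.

By the inscribed angle theorem, the inscribed angle is half the central angle.
Inscribed angle = 132° / 2 = 66°

66°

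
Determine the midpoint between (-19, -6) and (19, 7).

The midpoint is the average of the coordinates:
x: (-19 + 19)/2 = 0
y: (-6 + 7)/2 = 1/2
Midpoint = (0, 1/2)

(0, 1/2)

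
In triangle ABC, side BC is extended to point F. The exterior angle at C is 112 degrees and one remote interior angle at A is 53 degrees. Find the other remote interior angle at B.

The exterior angle theorem states that an exterior angle equals the sum of the two non-adjacent interior angles.
So 112 = 53 + angle B, which gives angle B = 112 - 53 = 59 degrees.

59 degrees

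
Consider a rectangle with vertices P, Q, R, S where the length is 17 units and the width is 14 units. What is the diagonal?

d = sqrt(17^2 + 14^2) = sqrt(485)

sqrt(485)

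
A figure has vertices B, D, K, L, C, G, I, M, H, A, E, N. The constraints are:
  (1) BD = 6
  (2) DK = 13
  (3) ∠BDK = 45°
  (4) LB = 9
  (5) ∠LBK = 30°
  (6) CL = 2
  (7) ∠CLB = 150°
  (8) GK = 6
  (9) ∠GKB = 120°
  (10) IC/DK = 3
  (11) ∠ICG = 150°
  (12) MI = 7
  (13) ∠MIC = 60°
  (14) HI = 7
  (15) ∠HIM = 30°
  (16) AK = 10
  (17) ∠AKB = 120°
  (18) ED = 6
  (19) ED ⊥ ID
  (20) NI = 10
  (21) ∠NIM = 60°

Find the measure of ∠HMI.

Step 1: By the law of cosines on triangle MIH: MH² = 7² + 7² − 2·7·7·cos(30°) = 13.13, so MH ≈ 3.62.
Step 2: By the inverse law of cosines on triangle HMI: cos(∠HMI) = (3.62² + 7² − 7²) / (2·3.62·7) = 13.13/50.73 = 0.2588, so ∠HMI = 75°.

Therefore, the measure of angle ∠HMI = 75°.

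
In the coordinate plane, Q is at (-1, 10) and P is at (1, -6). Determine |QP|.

d = sqrt((2)^2 + (-16)^2) = sqrt(260) = 2*sqrt(65)

2*sqrt(65)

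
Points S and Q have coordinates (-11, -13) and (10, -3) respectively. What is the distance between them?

d = sqrt((10 - -11)^2 + (-3 - -13)^2)
d = sqrt(21^2 + 10^2)
d = sqrt(441 + 100)
d = sqrt(541)

sqrt(541)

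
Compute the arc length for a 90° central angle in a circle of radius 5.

The full circumference is 2πr = 2π(5) = 10*pi.
The arc spans 90° out of 360°, which is a fraction of 1/4.
Arc length = 10*pi × 1/4 = 5*pi/2.

5*pi/2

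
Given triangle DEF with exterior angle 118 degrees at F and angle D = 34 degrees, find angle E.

The exterior angle theorem states that an exterior angle equals the sum of the two non-adjacent interior angles.
So 118 = 34 + angle E, which gives angle E = 118 - 34 = 84 degrees.

84 degrees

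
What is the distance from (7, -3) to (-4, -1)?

d = sqrt((-4 - 7)^2 + (-1 - -3)^2)
d = sqrt(-11^2 + 2^2)
d = sqrt(121 + 4)
d = sqrt(125) = 5*sqrt(5)

5*sqrt(5)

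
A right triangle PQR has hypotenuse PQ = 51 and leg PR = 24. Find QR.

By the Pythagorean theorem: QR^2 = PQ^2 - PR^2
QR^2 = 51^2 - 24^2 = 2601 - 576 = 2025
QR = sqrt(2025) = 45

45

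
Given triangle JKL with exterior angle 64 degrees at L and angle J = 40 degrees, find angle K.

angle K = 64 - 40 = 24 degrees (exterior angle theorem).

24 degrees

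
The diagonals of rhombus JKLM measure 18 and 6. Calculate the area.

Area of a rhombus = (d1 * d2) / 2
Area = (18 * 6) / 2
Area = 108 / 2
Area = 54

54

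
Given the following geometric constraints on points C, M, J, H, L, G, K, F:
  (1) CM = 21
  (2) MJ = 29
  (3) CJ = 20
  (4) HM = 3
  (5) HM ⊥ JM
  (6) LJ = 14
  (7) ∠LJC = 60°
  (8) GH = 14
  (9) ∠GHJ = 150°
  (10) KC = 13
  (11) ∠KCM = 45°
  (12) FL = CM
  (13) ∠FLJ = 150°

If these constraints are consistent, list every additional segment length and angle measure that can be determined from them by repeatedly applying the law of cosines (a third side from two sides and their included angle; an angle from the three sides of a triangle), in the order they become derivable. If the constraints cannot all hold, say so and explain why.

The constraints are consistent. Derivable facts, in order:
After 1 step:
- CL = 2·√79
- JF ≈ 33.86
- JH = 5·√34
- MK ≈ 14.96
- ∠CJM = 46.4°
- ∠CMJ = 43.6°
- ∠JCM = 90°
After 2 steps:
- JG ≈ 41.87
- ∠CKM = 97.1°
- ∠CLJ = 77°
- ∠CMK = 37.9°
- ∠FJL = 18.07°
- ∠HJM = 5.91°
- ∠JCL = 43°
- ∠JFL = 11.93°
- ∠JHM = 84.09°
After 3 steps:
- ∠GJH = 9.62°
- ∠HGJ = 20.38°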